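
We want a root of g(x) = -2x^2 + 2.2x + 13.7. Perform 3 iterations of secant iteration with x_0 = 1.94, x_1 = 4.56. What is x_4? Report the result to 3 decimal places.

3.229

g(1.94) = 10.44080, g(4.56) = -17.85520
x_2 = 4.56000 − (-17.85520)·(4.56000 − 1.94000) / (-17.85520 − 10.44080) = 4.56000 − (-46.78062)/(-28.29600) = 2.90674
g(2.90674) = 3.19655
x_3 = 2.90674 − 3.19655·(2.90674 − 4.56000) / (3.19655 − (-17.85520)) = 2.90674 − (-5.28472)/(21.05175) = 3.15778
g(3.15778) = 0.70401
x_4 = 3.15778 − 0.70401·(3.15778 − 2.90674) / (0.70401 − 3.19655) = 3.15778 − (0.17673)/(-2.49253) = 3.22868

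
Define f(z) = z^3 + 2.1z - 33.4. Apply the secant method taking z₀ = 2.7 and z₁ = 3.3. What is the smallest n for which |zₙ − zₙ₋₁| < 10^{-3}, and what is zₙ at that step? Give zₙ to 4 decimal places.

n = 5, zₙ = 3.0034

f(2.7) = -8.047000, f(3.3) = 9.467000
z₂ = 3.300000 − 9.467000·(0.600000)/(17.514000) = 2.975677;  |Δ| = 0.324323
f(2.975677) = -0.802501
z₃ = 2.975677 − (-0.802501)·(-0.324323)/(-10.269501) = 3.001021;  |Δ| = 0.025344
f(3.001021) = -0.070293
z₄ = 3.001021 − (-0.070293)·(0.025344)/(0.732208) = 3.003454;  |Δ| = 0.002433
f(3.003454) = 0.000607
z₅ = 3.003454 − 0.000607·(0.002433)/(0.070899) = 3.003433;  |Δ| = 0.000021
|z₅ − z₄| = 0.000021 < 10^{-3}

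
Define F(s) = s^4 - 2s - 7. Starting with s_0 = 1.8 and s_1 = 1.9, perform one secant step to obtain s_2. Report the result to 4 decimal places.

F(1.8) = -0.102400, F(1.9) = 2.232100
s_2 = 1.900000 − 2.232100·(1.900000 − 1.800000) / (2.232100 − (-0.102400)) = 1.900000 − (0.223210)/(2.334500) = 1.804386

1.8044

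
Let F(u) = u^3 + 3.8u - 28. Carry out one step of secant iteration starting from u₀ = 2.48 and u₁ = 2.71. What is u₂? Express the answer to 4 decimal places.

2.6184

F(2.48) = -3.323008, F(2.71) = 2.200511
u₂ = 2.710000 − 2.200511·(2.710000 − 2.480000) / (2.200511 − (-3.323008)) = 2.710000 − (0.506118)/(5.523519) = 2.618370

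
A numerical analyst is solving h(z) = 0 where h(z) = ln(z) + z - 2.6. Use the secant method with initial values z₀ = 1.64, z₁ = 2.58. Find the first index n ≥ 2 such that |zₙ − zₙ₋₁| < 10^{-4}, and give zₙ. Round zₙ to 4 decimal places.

n = 5, zₙ = 1.9382

h(1.64) = -0.465304, h(2.58) = 0.927789
z₂ = 2.580000 − 0.927789·(0.940000)/(1.393093) = 1.953967;  |Δ| = 0.626033
h(1.953967) = 0.023829
z₃ = 1.953967 − 0.023829·(-0.626033)/(-0.903960) = 1.937465;  |Δ| = 0.016503
h(1.937465) = -0.001155
z₄ = 1.937465 − (-0.001155)·(-0.016503)/(-0.024984) = 1.938228;  |Δ| = 0.000763
h(1.938228) = 0.000002
z₅ = 1.938228 − 0.000002·(0.000763)/(0.001157) = 1.938227;  |Δ| = 0.000001
|z₅ − z₄| = 0.000001 < 10^{-4}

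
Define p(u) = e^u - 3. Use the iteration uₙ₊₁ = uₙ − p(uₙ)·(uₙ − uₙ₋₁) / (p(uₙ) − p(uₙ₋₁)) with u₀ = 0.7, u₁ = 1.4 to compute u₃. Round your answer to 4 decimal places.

p(0.7) = -0.986247, p(1.4) = 1.055200
u₂ = 1.400000 − 1.055200·(1.400000 − 0.700000) / (1.055200 − (-0.986247)) = 1.400000 − (0.738640)/(2.041447) = 1.038178
p(1.038178) = -0.175932
u₃ = 1.038178 − (-0.175932)·(1.038178 − 1.400000) / (-0.175932 − 1.055200) = 1.038178 − (0.063656)/(-1.231132) = 1.089884

1.0899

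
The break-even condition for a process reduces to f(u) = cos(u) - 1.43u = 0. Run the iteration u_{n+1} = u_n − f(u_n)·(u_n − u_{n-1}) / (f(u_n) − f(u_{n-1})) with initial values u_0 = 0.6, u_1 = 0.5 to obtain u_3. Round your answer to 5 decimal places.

0.58357

f(0.6) = -0.0326644, f(0.5) = 0.1625826
u_2 = 0.5000000 − 0.1625826·(0.5000000 − 0.6000000) / (0.1625826 − (-0.0326644)) = 0.5000000 − (-0.0162583)/(0.1952469) = 0.5832702
f(0.5832702) = 0.0005896
u_3 = 0.5832702 − 0.0005896·(0.5832702 − 0.5000000) / (0.0005896 − 0.1625826) = 0.5832702 − (0.0000491)/(-0.1619930) = 0.5835733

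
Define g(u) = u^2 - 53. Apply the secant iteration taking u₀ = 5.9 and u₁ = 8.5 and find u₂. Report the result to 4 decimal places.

7.1632

g(5.9) = -18.190000, g(8.5) = 19.250000
u₂ = 8.500000 − 19.250000·(8.500000 − 5.900000) / (19.250000 − (-18.190000)) = 8.500000 − (50.050000)/(37.440000) = 7.163194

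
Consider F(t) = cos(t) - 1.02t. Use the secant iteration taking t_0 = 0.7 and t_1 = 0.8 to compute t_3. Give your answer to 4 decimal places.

F(0.7) = 0.050842, F(0.8) = -0.119293
t_2 = 0.800000 − (-0.119293)·(0.800000 − 0.700000) / (-0.119293 − 0.050842) = 0.800000 − (-0.011929)/(-0.170135) = 0.729883
F(0.729883) = 0.000771
t_3 = 0.729883 − 0.000771·(0.729883 − 0.800000) / (0.000771 − (-0.119293)) = 0.729883 − (-0.000054)/(0.120064) = 0.730334

0.7303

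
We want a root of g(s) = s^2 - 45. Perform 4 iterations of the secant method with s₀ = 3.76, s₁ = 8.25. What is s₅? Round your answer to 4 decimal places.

6.7082

g(3.76) = -30.862400, g(8.25) = 23.062500
s₂ = 8.250000 − 23.062500·(8.250000 − 3.760000) / (23.062500 − (-30.862400)) = 8.250000 − (103.550625)/(53.924900) = 6.329725
g(6.329725) = -4.934579
s₃ = 6.329725 − (-4.934579)·(6.329725 − 8.250000) / (-4.934579 − 23.062500) = 6.329725 − (9.475747)/(-27.997079) = 6.668180
g(6.668180) = -0.535375
s₄ = 6.668180 − (-0.535375)·(6.668180 − 6.329725) / (-0.535375 − (-4.934579)) = 6.668180 − (-0.181200)/(4.399204) = 6.709369
g(6.709369) = 0.015637
s₅ = 6.709369 − 0.015637·(6.709369 − 6.668180) / (0.015637 − (-0.535375)) = 6.709369 − (0.000644)/(0.551012) = 6.708200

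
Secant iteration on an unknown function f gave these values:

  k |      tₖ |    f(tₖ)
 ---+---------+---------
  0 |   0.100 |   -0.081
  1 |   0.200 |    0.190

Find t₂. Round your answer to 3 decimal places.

t₂ = 0.200 − 0.190·(0.200 − 0.100) / (0.190 − (-0.081))
   = 0.200 − (0.01900)/(0.27100) = 0.12989

0.130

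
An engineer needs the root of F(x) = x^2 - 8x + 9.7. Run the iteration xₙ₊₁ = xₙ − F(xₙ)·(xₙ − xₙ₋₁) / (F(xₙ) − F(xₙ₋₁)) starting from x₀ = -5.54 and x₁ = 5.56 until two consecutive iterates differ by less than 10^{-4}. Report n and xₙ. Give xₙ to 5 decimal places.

F(-5.54) = 84.7116000, F(5.56) = -3.8664000
x₂ = 5.5600000 − (-3.8664000)·(11.1000000)/(-88.5780000) = 5.0754887;  |Δ| = 0.4845113
F(5.0754887) = -5.1433240
x₃ = 5.0754887 − (-5.1433240)·(-0.4845113)/(-1.2769240) = 7.0270524;  |Δ| = 1.9515637
F(7.0270524) = 2.8630461
x₄ = 7.0270524 − 2.8630461·(1.9515637)/(8.0063701) = 6.3291810;  |Δ| = 0.6978714
F(6.3291810) = -0.8749160
x₅ = 6.3291810 − (-0.8749160)·(-0.6978714)/(-3.7379621) = 6.4925264;  |Δ| = 0.1633454
F(6.4925264) = -0.0873124
x₆ = 6.4925264 − (-0.0873124)·(0.1633454)/(0.7876036) = 6.5106345;  |Δ| = 0.0181082
F(6.5106345) = 0.0032858
x₇ = 6.5106345 − 0.0032858·(0.0181082)/(0.0905982) = 6.5099778;  |Δ| = 0.0006567
F(6.5099778) = -0.0000115
x₈ = 6.5099778 − (-0.0000115)·(-0.0006567)/(-0.0032973) = 6.5099801;  |Δ| = 0.0000023
|x₈ − x₇| = 0.0000023 < 10^{-4}

n = 8, xₙ = 6.50998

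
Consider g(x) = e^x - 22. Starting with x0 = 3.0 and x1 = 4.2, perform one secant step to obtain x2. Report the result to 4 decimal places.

g(3.0) = -1.914463, g(4.2) = 44.686331
x2 = 4.200000 − 44.686331·(4.200000 − 3.000000) / (44.686331 − (-1.914463)) = 4.200000 − (53.623597)/(46.600794) = 3.049299

3.0493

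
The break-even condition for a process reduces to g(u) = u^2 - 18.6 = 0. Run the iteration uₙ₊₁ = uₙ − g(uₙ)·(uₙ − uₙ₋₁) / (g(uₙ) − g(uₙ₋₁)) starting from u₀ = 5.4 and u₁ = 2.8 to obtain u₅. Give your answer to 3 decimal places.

g(5.4) = 10.56000, g(2.8) = -10.76000
u₂ = 2.80000 − (-10.76000)·(2.80000 − 5.40000) / (-10.76000 − 10.56000) = 2.80000 − (27.97600)/(-21.32000) = 4.11220
g(4.11220) = -1.68985
u₃ = 4.11220 − (-1.68985)·(4.11220 − 2.80000) / (-1.68985 − (-10.76000)) = 4.11220 − (-2.21741)/(9.07015) = 4.35667
g(4.35667) = 0.38056
u₄ = 4.35667 − 0.38056·(4.35667 − 4.11220) / (0.38056 − (-1.68985)) = 4.35667 − (0.09304)/(2.07042) = 4.31173
g(4.31173) = -0.00897
u₅ = 4.31173 − (-0.00897)·(4.31173 − 4.35667) / (-0.00897 − 0.38056) = 4.31173 − (0.00040)/(-0.38953) = 4.31277

4.313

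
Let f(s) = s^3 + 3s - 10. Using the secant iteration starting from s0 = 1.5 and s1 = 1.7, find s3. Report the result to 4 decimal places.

1.6989

f(1.5) = -2.125000, f(1.7) = 0.013000
s2 = 1.700000 − 0.013000·(1.700000 − 1.500000) / (0.013000 − (-2.125000)) = 1.700000 − (0.002600)/(2.138000) = 1.698784
f(1.698784) = -0.001184
s3 = 1.698784 − (-0.001184)·(1.698784 − 1.700000) / (-0.001184 − 0.013000) = 1.698784 − (0.000001)/(-0.014184) = 1.698885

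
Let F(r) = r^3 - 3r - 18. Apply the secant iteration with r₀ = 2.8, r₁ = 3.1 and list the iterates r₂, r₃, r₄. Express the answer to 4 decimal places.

F(2.8) = -4.448000, F(3.1) = 2.491000
r₂ = 3.100000 − 2.491000·(3.100000 − 2.800000) / (2.491000 − (-4.448000)) = 3.100000 − (0.747300)/(6.939000) = 2.992304
F(2.992304) = -0.184163
r₃ = 2.992304 − (-0.184163)·(2.992304 − 3.100000) / (-0.184163 − 2.491000) = 2.992304 − (0.019834)/(-2.675163) = 2.999718
F(2.999718) = -0.006760
r₄ = 2.999718 − (-0.006760)·(2.999718 − 2.992304) / (-0.006760 − (-0.184163)) = 2.999718 − (-0.000050)/(0.177403) = 3.000001

2.9923, 2.9997, 3.0000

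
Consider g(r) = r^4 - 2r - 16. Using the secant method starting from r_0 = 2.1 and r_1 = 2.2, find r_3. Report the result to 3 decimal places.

g(2.1) = -0.75190, g(2.2) = 3.02560
r_2 = 2.20000 − 3.02560·(2.20000 − 2.10000) / (3.02560 − (-0.75190)) = 2.20000 − (0.30256)/(3.77750) = 2.11990
g(2.11990) = -0.04381
r_3 = 2.11990 − (-0.04381)·(2.11990 − 2.20000) / (-0.04381 − 3.02560) = 2.11990 − (0.00351)/(-3.06941) = 2.12105

2.121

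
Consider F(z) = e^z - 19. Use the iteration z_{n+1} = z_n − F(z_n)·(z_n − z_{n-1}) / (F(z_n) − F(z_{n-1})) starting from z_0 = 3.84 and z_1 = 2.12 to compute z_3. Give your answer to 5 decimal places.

F(3.84) = 27.5254744, F(2.12) = -10.6688625
z_2 = 2.1200000 − (-10.6688625)·(2.1200000 − 3.8400000) / (-10.6688625 − 27.5254744) = 2.1200000 − (18.3504435)/(-38.1943370) = 2.6004493
F(2.6004493) = -5.5302110
z_3 = 2.6004493 − (-5.5302110)·(2.6004493 − 2.1200000) / (-5.5302110 − (-10.6688625)) = 2.6004493 − (-2.6569861)/(5.1386515) = 3.1175084

3.11751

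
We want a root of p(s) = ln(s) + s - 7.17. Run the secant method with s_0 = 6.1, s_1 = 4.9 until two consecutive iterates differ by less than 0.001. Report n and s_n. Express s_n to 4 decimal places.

p(6.1) = 0.738289, p(4.9) = -0.680765
s_2 = 4.900000 − (-0.680765)·(-1.200000)/(-1.419054) = 5.475678;  |Δ| = 0.575678
p(5.475678) = 0.005994
s_3 = 5.475678 − 0.005994·(0.575678)/(0.686759) = 5.470653;  |Δ| = 0.005024
p(5.470653) = 0.000051
s_4 = 5.470653 − 0.000051·(-0.005024)/(-0.005942) = 5.470610;  |Δ| = 0.000044
|s_4 − s_3| = 0.000044 < 0.001

n = 4, s_n = 5.4706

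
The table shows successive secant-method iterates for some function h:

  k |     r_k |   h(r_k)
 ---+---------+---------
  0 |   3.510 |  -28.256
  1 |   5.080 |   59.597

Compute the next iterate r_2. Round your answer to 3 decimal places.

4.015

r_2 = 5.080 − 59.597·(5.080 − 3.510) / (59.597 − (-28.256))
   = 5.080 − (93.56729)/(87.85300) = 4.01496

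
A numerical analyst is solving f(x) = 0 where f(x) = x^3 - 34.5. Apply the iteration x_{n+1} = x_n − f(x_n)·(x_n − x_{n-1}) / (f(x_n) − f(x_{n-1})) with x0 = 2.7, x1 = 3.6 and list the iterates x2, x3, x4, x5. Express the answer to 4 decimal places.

f(2.7) = -14.817000, f(3.6) = 12.156000
x2 = 3.600000 − 12.156000·(3.600000 − 2.700000) / (12.156000 − (-14.817000)) = 3.600000 − (10.940400)/(26.973000) = 3.194394
f(3.194394) = -1.903903
x3 = 3.194394 − (-1.903903)·(3.194394 − 3.600000) / (-1.903903 − 12.156000) = 3.194394 − (0.772234)/(-14.059903) = 3.249319
f(3.249319) = -0.193452
x4 = 3.249319 − (-0.193452)·(3.249319 − 3.194394) / (-0.193452 − (-1.903903)) = 3.249319 − (-0.010625)/(1.710451) = 3.255531
f(3.255531) = 0.003684
x5 = 3.255531 − 0.003684·(3.255531 − 3.249319) / (0.003684 − (-0.193452)) = 3.255531 − (0.000023)/(0.197135) = 3.255415

3.1944, 3.2493, 3.2555, 3.2554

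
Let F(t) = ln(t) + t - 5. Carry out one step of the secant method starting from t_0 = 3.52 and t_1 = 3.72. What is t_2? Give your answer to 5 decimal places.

F(3.52) = -0.2215390, F(3.72) = 0.0337237
t_2 = 3.7200000 − 0.0337237·(3.7200000 − 3.5200000) / (0.0337237 − (-0.2215390)) = 3.7200000 − (0.0067447)/(0.2552627) = 3.6935773

3.69358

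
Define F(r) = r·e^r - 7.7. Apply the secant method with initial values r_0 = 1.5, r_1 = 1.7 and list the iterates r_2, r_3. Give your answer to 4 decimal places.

1.5757, 1.5818

F(1.5) = -0.977466, F(1.7) = 1.605711
r_2 = 1.700000 − 1.605711·(1.700000 − 1.500000) / (1.605711 − (-0.977466)) = 1.700000 − (0.321142)/(2.583177) = 1.575679
F(1.575679) = -0.083127
r_3 = 1.575679 − (-0.083127)·(1.575679 − 1.700000) / (-0.083127 − 1.605711) = 1.575679 − (0.010334)/(-1.688837) = 1.581799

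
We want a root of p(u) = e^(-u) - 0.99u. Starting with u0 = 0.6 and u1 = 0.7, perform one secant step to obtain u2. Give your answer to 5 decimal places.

p(0.6) = -0.0451884, p(0.7) = -0.1964147
u2 = 0.7000000 − (-0.1964147)·(0.7000000 − 0.6000000) / (-0.1964147 − (-0.0451884)) = 0.7000000 − (-0.0196415)/(-0.1512263) = 0.5701187

0.57012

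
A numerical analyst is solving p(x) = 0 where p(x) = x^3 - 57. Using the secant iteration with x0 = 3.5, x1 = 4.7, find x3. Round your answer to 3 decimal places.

p(3.5) = -14.12500, p(4.7) = 46.82300
x2 = 4.70000 − 46.82300·(4.70000 − 3.50000) / (46.82300 − (-14.12500)) = 4.70000 − (56.18760)/(60.94800) = 3.77811
p(3.77811) = -3.07100
x3 = 3.77811 − (-3.07100)·(3.77811 − 4.70000) / (-3.07100 − 46.82300) = 3.77811 − (2.83113)/(-49.89400) = 3.83485

3.835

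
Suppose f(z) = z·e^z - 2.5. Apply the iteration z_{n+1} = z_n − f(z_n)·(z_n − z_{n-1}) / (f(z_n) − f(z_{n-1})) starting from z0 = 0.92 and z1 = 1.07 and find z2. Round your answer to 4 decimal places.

0.9554

f(0.92) = -0.191453, f(1.07) = 0.619456
z2 = 1.070000 − 0.619456·(1.070000 − 0.920000) / (0.619456 − (-0.191453)) = 1.070000 − (0.092918)/(0.810909) = 0.955414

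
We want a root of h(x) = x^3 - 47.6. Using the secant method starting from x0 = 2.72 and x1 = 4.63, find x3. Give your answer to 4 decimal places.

h(2.72) = -27.476352, h(4.63) = 51.652847
x2 = 4.630000 − 51.652847·(4.630000 − 2.720000) / (51.652847 − (-27.476352)) = 4.630000 − (98.656938)/(79.129199) = 3.383217
h(3.383217) = -8.875165
x3 = 3.383217 − (-8.875165)·(3.383217 − 4.630000) / (-8.875165 − 51.652847) = 3.383217 − (11.065405)/(-60.528012) = 3.566032

3.5660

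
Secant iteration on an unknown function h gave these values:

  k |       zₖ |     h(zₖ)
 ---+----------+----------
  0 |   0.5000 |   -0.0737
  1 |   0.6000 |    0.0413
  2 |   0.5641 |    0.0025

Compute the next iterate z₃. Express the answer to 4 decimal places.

0.5618

z₃ = 0.5641 − 0.0025·(0.5641 − 0.6000) / (0.0025 − 0.0413)
   = 0.5641 − (-0.000090)/(-0.038800) = 0.561787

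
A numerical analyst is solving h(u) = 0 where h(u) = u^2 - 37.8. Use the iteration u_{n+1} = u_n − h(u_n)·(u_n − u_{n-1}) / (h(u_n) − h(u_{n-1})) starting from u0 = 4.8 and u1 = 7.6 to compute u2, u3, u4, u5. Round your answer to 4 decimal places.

5.9903, 6.1313, 6.1484, 6.1482

h(4.8) = -14.760000, h(7.6) = 19.960000
u2 = 7.600000 − 19.960000·(7.600000 − 4.800000) / (19.960000 − (-14.760000)) = 7.600000 − (55.888000)/(34.720000) = 5.990323
h(5.990323) = -1.916035
u3 = 5.990323 − (-1.916035)·(5.990323 − 7.600000) / (-1.916035 − 19.960000) = 5.990323 − (3.084199)/(-21.876035) = 6.131308
h(6.131308) = -0.207064
u4 = 6.131308 − (-0.207064)·(6.131308 − 5.990323) / (-0.207064 − (-1.916035)) = 6.131308 − (-0.029193)/(1.708971) = 6.148390
h(6.148390) = 0.002700
u5 = 6.148390 − 0.002700·(6.148390 − 6.131308) / (0.002700 − (-0.207064)) = 6.148390 − (0.000046)/(0.209764) = 6.148170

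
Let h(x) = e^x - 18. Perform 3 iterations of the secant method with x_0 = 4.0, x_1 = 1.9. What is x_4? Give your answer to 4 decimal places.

2.8108

h(4.0) = 36.598150, h(1.9) = -11.314106
x_2 = 1.900000 − (-11.314106)·(1.900000 − 4.000000) / (-11.314106 − 36.598150) = 1.900000 − (23.759622)/(-47.912256) = 2.395899
h(2.395899) = -7.021941
x_3 = 2.395899 − (-7.021941)·(2.395899 − 1.900000) / (-7.021941 − (-11.314106)) = 2.395899 − (-3.482171)/(4.292164) = 3.207184
h(3.207184) = 6.709411
x_4 = 3.207184 − 6.709411·(3.207184 − 2.395899) / (6.709411 − (-7.021941)) = 3.207184 − (5.443249)/(13.731352) = 2.810774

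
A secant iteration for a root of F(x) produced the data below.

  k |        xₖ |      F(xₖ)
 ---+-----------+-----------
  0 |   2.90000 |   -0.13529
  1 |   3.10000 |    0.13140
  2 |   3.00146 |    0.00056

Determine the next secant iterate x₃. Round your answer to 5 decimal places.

x₃ = 3.00146 − 0.00056·(3.00146 − 3.10000) / (0.00056 − 0.13140)
   = 3.00146 − (-0.0000552)/(-0.1308400) = 3.0010382

3.00104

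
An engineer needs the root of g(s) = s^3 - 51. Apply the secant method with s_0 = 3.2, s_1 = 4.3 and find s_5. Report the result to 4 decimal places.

g(3.2) = -18.232000, g(4.3) = 28.507000
s_2 = 4.300000 − 28.507000·(4.300000 − 3.200000) / (28.507000 − (-18.232000)) = 4.300000 − (31.357700)/(46.739000) = 3.629089
g(3.629089) = -3.203849
s_3 = 3.629089 − (-3.203849)·(3.629089 − 4.300000) / (-3.203849 − 28.507000) = 3.629089 − (2.149497)/(-31.710849) = 3.696873
g(3.696873) = -0.475298
s_4 = 3.696873 − (-0.475298)·(3.696873 − 3.629089) / (-0.475298 − (-3.203849)) = 3.696873 − (-0.032218)/(2.728550) = 3.708681
g(3.708681) = 0.010370
s_5 = 3.708681 − 0.010370·(3.708681 − 3.696873) / (0.010370 − (-0.475298)) = 3.708681 − (0.000122)/(0.485669) = 3.708429

3.7084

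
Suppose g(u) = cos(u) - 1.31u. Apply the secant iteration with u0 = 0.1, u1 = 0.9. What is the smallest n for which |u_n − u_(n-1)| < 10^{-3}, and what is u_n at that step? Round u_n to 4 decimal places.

n = 5, u_n = 0.6209

g(0.1) = 0.864004, g(0.9) = -0.557390
u2 = 0.900000 − (-0.557390)·(0.800000)/(-1.421394) = 0.586285;  |Δ| = 0.313715
g(0.586285) = 0.064968
u3 = 0.586285 − 0.064968·(-0.313715)/(0.622358) = 0.619034;  |Δ| = 0.032749
g(0.619034) = 0.003505
u4 = 0.619034 − 0.003505·(0.032749)/(-0.061463) = 0.620901;  |Δ| = 0.001867
g(0.620901) = -0.000027
u5 = 0.620901 − (-0.000027)·(0.001867)/(-0.003531) = 0.620887;  |Δ| = 0.000014
|u5 − u4| = 0.000014 < 10^{-3}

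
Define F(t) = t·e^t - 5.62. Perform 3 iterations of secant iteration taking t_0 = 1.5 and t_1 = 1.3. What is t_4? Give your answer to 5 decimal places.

1.39409

F(1.5) = 1.1025336, F(1.3) = -0.8499143
t_2 = 1.3000000 − (-0.8499143)·(1.3000000 − 1.5000000) / (-0.8499143 − 1.1025336) = 1.3000000 − (0.1699829)/(-1.9524479) = 1.3870614
F(1.3870614) = -0.0674970
t_3 = 1.3870614 − (-0.0674970)·(1.3870614 − 1.3000000) / (-0.0674970 − (-0.8499143)) = 1.3870614 − (-0.0058764)/(0.7824174) = 1.3945720
F(1.3945720) = 0.0046542
t_4 = 1.3945720 − 0.0046542·(1.3945720 − 1.3870614) / (0.0046542 − (-0.0674970)) = 1.3945720 − (0.0000350)/(0.0721512) = 1.3940875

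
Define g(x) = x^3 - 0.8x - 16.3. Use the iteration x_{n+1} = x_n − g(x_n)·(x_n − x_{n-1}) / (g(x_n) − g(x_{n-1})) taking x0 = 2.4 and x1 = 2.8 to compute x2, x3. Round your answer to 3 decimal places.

g(2.4) = -4.39600, g(2.8) = 3.41200
x2 = 2.80000 − 3.41200·(2.80000 − 2.40000) / (3.41200 − (-4.39600)) = 2.80000 − (1.36480)/(7.80800) = 2.62520
g(2.62520) = -0.30804
x3 = 2.62520 − (-0.30804)·(2.62520 − 2.80000) / (-0.30804 − 3.41200) = 2.62520 − (0.05384)/(-3.72004) = 2.63968

2.625, 2.640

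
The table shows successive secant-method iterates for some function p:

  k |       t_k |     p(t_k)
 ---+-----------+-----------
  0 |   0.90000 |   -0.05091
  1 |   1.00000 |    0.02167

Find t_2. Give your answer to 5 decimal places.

t_2 = 1.00000 − 0.02167·(1.00000 − 0.90000) / (0.02167 − (-0.05091))
   = 1.00000 − (0.0021670)/(0.0725800) = 0.9701433

0.97014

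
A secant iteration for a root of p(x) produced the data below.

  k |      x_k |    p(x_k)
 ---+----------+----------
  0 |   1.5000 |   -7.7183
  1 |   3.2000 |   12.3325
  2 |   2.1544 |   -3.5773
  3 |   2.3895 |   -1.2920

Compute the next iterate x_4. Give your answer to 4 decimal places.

2.5224

x_4 = 2.3895 − (-1.2920)·(2.3895 − 2.1544) / (-1.2920 − (-3.5773))
   = 2.3895 − (-0.303749)/(2.285300) = 2.522414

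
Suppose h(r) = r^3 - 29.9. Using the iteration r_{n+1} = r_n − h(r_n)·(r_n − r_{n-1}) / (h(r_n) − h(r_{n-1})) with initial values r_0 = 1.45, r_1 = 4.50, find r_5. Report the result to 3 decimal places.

3.096

h(1.45) = -26.85137, h(4.50) = 61.22500
r_2 = 4.50000 − 61.22500·(4.50000 − 1.45000) / (61.22500 − (-26.85137)) = 4.50000 − (186.73625)/(88.07637) = 2.37984
h(2.37984) = -16.42149
r_3 = 2.37984 − (-16.42149)·(2.37984 − 4.50000) / (-16.42149 − 61.22500) = 2.37984 − (34.81624)/(-77.64649) = 2.82823
h(2.82823) = -7.27728
r_4 = 2.82823 − (-7.27728)·(2.82823 − 2.37984) / (-7.27728 − (-16.42149)) = 2.82823 − (-3.26309)/(9.14422) = 3.18508
h(3.18508) = 2.41176
r_5 = 3.18508 − 2.41176·(3.18508 − 2.82823) / (2.41176 − (-7.27728)) = 3.18508 − (0.86063)/(9.68904) = 3.09625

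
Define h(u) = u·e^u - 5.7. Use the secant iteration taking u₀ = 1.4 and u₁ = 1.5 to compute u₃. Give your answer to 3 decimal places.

1.402

h(1.4) = -0.02272, h(1.5) = 1.02253
u₂ = 1.50000 − 1.02253·(1.50000 − 1.40000) / (1.02253 − (-0.02272)) = 1.50000 − (0.10225)/(1.04525) = 1.40217
h(1.40217) = -0.00153
u₃ = 1.40217 − (-0.00153)·(1.40217 − 1.50000) / (-0.00153 − 1.02253) = 1.40217 − (0.00015)/(-1.02407) = 1.40232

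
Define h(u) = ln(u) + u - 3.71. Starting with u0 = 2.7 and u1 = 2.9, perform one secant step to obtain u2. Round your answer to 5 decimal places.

2.71234

h(2.7) = -0.0167482, h(2.9) = 0.2547107
u2 = 2.9000000 − 0.2547107·(2.9000000 − 2.7000000) / (0.2547107 − (-0.0167482)) = 2.9000000 − (0.0509421)/(0.2714590) = 2.7123394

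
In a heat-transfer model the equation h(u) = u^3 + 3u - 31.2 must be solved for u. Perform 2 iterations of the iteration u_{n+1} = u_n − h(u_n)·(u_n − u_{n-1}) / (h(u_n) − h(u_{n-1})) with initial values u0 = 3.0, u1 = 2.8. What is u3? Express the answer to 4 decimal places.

2.8317

h(3.0) = 4.800000, h(2.8) = -0.848000
u2 = 2.800000 − (-0.848000)·(2.800000 − 3.000000) / (-0.848000 − 4.800000) = 2.800000 − (0.169600)/(-5.648000) = 2.830028
h(2.830028) = -0.044047
u3 = 2.830028 − (-0.044047)·(2.830028 − 2.800000) / (-0.044047 − (-0.848000)) = 2.830028 − (-0.001323)/(0.803953) = 2.831674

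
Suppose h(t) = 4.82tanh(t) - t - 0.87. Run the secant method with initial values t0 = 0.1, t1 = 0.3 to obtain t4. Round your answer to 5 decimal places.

0.23295

h(0.1) = -0.4896003, h(0.3) = 0.2341268
t2 = 0.3000000 − 0.2341268·(0.3000000 − 0.1000000) / (0.2341268 − (-0.4896003)) = 0.3000000 − (0.0468254)/(0.7237271) = 0.2352997
h(0.2352997) = 0.0083672
t3 = 0.2352997 − 0.0083672·(0.2352997 − 0.3000000) / (0.0083672 − 0.2341268) = 0.2352997 − (-0.0005414)/(-0.2257596) = 0.2329017
h(0.2329017) = -0.0001820
t4 = 0.2329017 − (-0.0001820)·(0.2329017 − 0.2352997) / (-0.0001820 − 0.0083672) = 0.2329017 − (0.0000004)/(-0.0085492) = 0.2329528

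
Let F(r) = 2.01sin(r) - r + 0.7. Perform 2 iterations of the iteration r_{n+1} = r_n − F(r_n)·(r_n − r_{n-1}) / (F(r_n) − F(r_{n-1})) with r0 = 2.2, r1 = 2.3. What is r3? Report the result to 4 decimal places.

F(2.2) = 0.125078, F(2.3) = -0.101133
r2 = 2.300000 − (-0.101133)·(2.300000 − 2.200000) / (-0.101133 − 0.125078) = 2.300000 − (-0.010113)/(-0.226210) = 2.255293
F(2.255293) = 0.001930
r3 = 2.255293 − 0.001930·(2.255293 − 2.300000) / (0.001930 − (-0.101133)) = 2.255293 − (-0.000086)/(0.103062) = 2.256130

2.2561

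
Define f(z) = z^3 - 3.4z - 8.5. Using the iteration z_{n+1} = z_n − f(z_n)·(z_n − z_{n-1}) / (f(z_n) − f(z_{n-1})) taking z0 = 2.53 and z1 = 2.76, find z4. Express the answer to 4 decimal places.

2.5859

f(2.53) = -0.907723, f(2.76) = 3.140576
z2 = 2.760000 − 3.140576·(2.760000 − 2.530000) / (3.140576 − (-0.907723)) = 2.760000 − (0.722332)/(4.048299) = 2.581571
f(2.581571) = -0.072433
z3 = 2.581571 − (-0.072433)·(2.581571 − 2.760000) / (-0.072433 − 3.140576) = 2.581571 − (0.012924)/(-3.213009) = 2.585594
f(2.585594) = -0.005561
z4 = 2.585594 − (-0.005561)·(2.585594 − 2.581571) / (-0.005561 − (-0.072433)) = 2.585594 − (-0.000022)/(0.066872) = 2.585928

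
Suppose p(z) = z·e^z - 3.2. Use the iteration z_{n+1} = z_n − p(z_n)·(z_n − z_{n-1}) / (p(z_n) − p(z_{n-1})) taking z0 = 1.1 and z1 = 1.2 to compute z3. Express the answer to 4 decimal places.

p(1.1) = 0.104583, p(1.2) = 0.784140
z2 = 1.200000 − 0.784140·(1.200000 − 1.100000) / (0.784140 − 0.104583) = 1.200000 − (0.078414)/(0.679558) = 1.084610
p(1.084610) = 0.008588
z3 = 1.084610 − 0.008588·(1.084610 − 1.200000) / (0.008588 − 0.784140) = 1.084610 − (-0.000991)/(-0.775553) = 1.083332

1.0833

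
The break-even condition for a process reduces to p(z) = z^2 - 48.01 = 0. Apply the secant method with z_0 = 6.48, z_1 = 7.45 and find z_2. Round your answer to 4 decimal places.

p(6.48) = -6.019600, p(7.45) = 7.492500
z_2 = 7.450000 − 7.492500·(7.450000 − 6.480000) / (7.492500 − (-6.019600)) = 7.450000 − (7.267725)/(13.512100) = 6.912132

6.9121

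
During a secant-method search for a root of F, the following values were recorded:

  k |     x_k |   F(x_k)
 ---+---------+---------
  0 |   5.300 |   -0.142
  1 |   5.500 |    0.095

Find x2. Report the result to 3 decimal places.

5.420

x2 = 5.500 − 0.095·(5.500 − 5.300) / (0.095 − (-0.142))
   = 5.500 − (0.01900)/(0.23700) = 5.41983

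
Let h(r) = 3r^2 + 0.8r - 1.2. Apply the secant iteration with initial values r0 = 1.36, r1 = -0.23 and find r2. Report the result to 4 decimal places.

0.0624

h(1.36) = 5.436800, h(-0.23) = -1.225300
r2 = -0.230000 − (-1.225300)·(-0.230000 − 1.360000) / (-1.225300 − 5.436800) = -0.230000 − (1.948227)/(-6.662100) = 0.062434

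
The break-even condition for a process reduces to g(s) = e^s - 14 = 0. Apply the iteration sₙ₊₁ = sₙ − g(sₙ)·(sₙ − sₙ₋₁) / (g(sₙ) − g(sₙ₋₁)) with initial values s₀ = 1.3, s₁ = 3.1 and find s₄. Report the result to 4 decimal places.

2.6525

g(1.3) = -10.330703, g(3.1) = 8.197951
s₂ = 3.100000 − 8.197951·(3.100000 − 1.300000) / (8.197951 − (-10.330703)) = 3.100000 − (14.756312)/(18.528655) = 2.303595
g(2.303595) = -3.989895
s₃ = 2.303595 − (-3.989895)·(2.303595 − 3.100000) / (-3.989895 − 8.197951) = 2.303595 − (3.177572)/(-12.187847) = 2.564312
g(2.564312) = -1.008289
s₄ = 2.564312 − (-1.008289)·(2.564312 − 2.303595) / (-1.008289 − (-3.989895)) = 2.564312 − (-0.262878)/(2.981606) = 2.652478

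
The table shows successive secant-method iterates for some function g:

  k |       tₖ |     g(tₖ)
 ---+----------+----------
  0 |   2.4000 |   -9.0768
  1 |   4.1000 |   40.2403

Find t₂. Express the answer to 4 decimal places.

2.7129

t₂ = 4.1000 − 40.2403·(4.1000 − 2.4000) / (40.2403 − (-9.0768))
   = 4.1000 − (68.408510)/(49.317100) = 2.712885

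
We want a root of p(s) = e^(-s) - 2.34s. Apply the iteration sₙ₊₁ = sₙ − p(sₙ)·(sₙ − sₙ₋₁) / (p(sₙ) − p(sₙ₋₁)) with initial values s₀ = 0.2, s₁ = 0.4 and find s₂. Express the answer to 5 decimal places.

p(0.2) = 0.3507308, p(0.4) = -0.2656800
s₂ = 0.4000000 − (-0.2656800)·(0.4000000 − 0.2000000) / (-0.2656800 − 0.3507308) = 0.4000000 − (-0.0531360)/(-0.6164107) = 0.3137977

0.31380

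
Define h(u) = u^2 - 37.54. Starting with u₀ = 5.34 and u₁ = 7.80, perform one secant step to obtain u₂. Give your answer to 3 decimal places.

h(5.34) = -9.02440, h(7.80) = 23.30000
u₂ = 7.80000 − 23.30000·(7.80000 − 5.34000) / (23.30000 − (-9.02440)) = 7.80000 − (57.31800)/(32.32440) = 6.02679

6.027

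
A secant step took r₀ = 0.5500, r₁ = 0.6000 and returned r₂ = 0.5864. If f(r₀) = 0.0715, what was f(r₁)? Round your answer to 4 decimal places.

The secant line through (0.5500, 0.0715) and (0.6000, f(r₁)) crosses zero at r₂ = 0.5864.
So (0.5500, 0.0715), (0.6000, f(r₁)), (0.5864, 0) are collinear:
f(r₁) = 0.0715 · (0.6000 − 0.5864) / (0.5500 − 0.5864) = 0.0715 · (0.013600)/(-0.036400) = -0.026714

-0.0267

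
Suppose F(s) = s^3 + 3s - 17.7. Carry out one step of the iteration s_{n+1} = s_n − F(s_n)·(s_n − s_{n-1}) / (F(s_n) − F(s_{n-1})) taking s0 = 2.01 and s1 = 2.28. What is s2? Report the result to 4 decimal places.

F(2.01) = -3.549399, F(2.28) = 0.992352
s2 = 2.280000 − 0.992352·(2.280000 − 2.010000) / (0.992352 − (-3.549399)) = 2.280000 − (0.267935)/(4.541751) = 2.221006

2.2210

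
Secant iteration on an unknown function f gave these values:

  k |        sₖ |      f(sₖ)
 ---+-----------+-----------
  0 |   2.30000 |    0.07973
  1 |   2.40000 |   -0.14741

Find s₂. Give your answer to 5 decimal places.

2.33510

s₂ = 2.40000 − (-0.14741)·(2.40000 − 2.30000) / (-0.14741 − 0.07973)
   = 2.40000 − (-0.0147410)/(-0.2271400) = 2.3351017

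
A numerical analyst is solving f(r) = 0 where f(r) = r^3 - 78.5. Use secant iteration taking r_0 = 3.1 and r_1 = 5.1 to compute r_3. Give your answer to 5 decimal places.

4.24086

f(3.1) = -48.7090000, f(5.1) = 54.1510000
r_2 = 5.1000000 − 54.1510000·(5.1000000 − 3.1000000) / (54.1510000 − (-48.7090000)) = 5.1000000 − (108.3020000)/(102.8600000) = 4.0470931
f(4.0470931) = -12.2128119
r_3 = 4.0470931 − (-12.2128119)·(4.0470931 − 5.1000000) / (-12.2128119 − 54.1510000) = 4.0470931 − (12.8589534)/(-66.3638119) = 4.2408577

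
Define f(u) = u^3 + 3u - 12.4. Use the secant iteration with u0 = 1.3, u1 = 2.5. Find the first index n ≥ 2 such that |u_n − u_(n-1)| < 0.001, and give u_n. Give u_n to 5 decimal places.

n = 6, u_n = 1.88845

f(1.3) = -6.3030000, f(2.5) = 10.7250000
u2 = 2.5000000 − 10.7250000·(1.2000000)/(17.0280000) = 1.7441860;  |Δ| = 0.7558140
f(1.7441860) = -1.8613053
u3 = 1.7441860 − (-1.8613053)·(-0.7558140)/(-12.5863053) = 1.8559584;  |Δ| = 0.1117723
f(1.8559584) = -0.4391252
u4 = 1.8559584 − (-0.4391252)·(0.1117723)/(1.4221801) = 1.8904702;  |Δ| = 0.0345118
f(1.8904702) = 0.0277196
u5 = 1.8904702 − 0.0277196·(0.0345118)/(0.4668447) = 1.8884210;  |Δ| = 0.0020492
f(1.8884210) = -0.0003748
u6 = 1.8884210 − (-0.0003748)·(-0.0020492)/(-0.0280944) = 1.8884483;  |Δ| = 0.0000273
|u6 − u5| = 0.0000273 < 0.001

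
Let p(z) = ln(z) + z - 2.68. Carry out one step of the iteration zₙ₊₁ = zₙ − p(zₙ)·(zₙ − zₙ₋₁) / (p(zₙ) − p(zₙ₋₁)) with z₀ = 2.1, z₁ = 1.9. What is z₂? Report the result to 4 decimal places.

1.9921

p(2.1) = 0.161937, p(1.9) = -0.138146
z₂ = 1.900000 − (-0.138146)·(1.900000 − 2.100000) / (-0.138146 − 0.161937) = 1.900000 − (0.027629)/(-0.300083) = 1.992072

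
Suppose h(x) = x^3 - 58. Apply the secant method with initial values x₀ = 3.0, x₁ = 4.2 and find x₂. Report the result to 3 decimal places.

h(3.0) = -31.00000, h(4.2) = 16.08800
x₂ = 4.20000 − 16.08800·(4.20000 − 3.00000) / (16.08800 − (-31.00000)) = 4.20000 − (19.30560)/(47.08800) = 3.79001

3.790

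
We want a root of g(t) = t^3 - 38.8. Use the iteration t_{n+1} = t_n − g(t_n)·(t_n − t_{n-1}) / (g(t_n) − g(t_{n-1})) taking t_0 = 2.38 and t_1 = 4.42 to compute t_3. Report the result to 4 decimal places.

3.3072

g(2.38) = -25.318728, g(4.42) = 47.550888
t_2 = 4.420000 − 47.550888·(4.420000 − 2.380000) / (47.550888 − (-25.318728)) = 4.420000 − (97.003812)/(72.869616) = 3.088803
g(3.088803) = -9.330644
t_3 = 3.088803 − (-9.330644)·(3.088803 − 4.420000) / (-9.330644 − 47.550888) = 3.088803 − (12.420925)/(-56.881532) = 3.307168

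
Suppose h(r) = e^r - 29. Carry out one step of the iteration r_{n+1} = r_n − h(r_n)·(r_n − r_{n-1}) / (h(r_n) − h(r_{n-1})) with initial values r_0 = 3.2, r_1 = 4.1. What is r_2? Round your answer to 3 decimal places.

h(3.2) = -4.46747, h(4.1) = 31.34029
r_2 = 4.10000 − 31.34029·(4.10000 − 3.20000) / (31.34029 − (-4.46747)) = 4.10000 − (28.20626)/(35.80776) = 3.31229

3.312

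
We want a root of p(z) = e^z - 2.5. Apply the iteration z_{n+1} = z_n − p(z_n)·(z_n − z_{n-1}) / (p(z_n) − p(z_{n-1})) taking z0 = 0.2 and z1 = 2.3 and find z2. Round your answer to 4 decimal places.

p(0.2) = -1.278597, p(2.3) = 7.474182
z2 = 2.300000 − 7.474182·(2.300000 − 0.200000) / (7.474182 − (-1.278597)) = 2.300000 − (15.695783)/(8.752780) = 0.506766

0.5068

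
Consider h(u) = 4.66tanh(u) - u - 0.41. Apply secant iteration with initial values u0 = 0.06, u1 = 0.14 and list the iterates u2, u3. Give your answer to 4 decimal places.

0.1128, 0.1126

h(0.06) = -0.190735, h(0.14) = 0.098171
u2 = 0.140000 − 0.098171·(0.140000 − 0.060000) / (0.098171 − (-0.190735)) = 0.140000 − (0.007854)/(0.288906) = 0.112816
h(0.112816) = 0.000687
u3 = 0.112816 − 0.000687·(0.112816 − 0.140000) / (0.000687 − 0.098171) = 0.112816 − (-0.000019)/(-0.097484) = 0.112624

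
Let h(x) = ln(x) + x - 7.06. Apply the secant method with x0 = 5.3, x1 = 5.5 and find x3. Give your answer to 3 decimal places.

h(5.3) = -0.09229, h(5.5) = 0.14475
x2 = 5.50000 − 0.14475·(5.50000 − 5.30000) / (0.14475 − (-0.09229)) = 5.50000 − (0.02895)/(0.23704) = 5.37787
h(5.37787) = 0.00016
x3 = 5.37787 − 0.00016·(5.37787 − 5.50000) / (0.00016 − 0.14475) = 5.37787 − (-0.00002)/(-0.14458) = 5.37773

5.378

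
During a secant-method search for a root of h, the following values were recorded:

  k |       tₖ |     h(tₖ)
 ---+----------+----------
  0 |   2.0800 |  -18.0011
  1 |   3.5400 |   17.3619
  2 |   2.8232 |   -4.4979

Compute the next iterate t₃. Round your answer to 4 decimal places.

2.9707

t₃ = 2.8232 − (-4.4979)·(2.8232 − 3.5400) / (-4.4979 − 17.3619)
   = 2.8232 − (3.224095)/(-21.859800) = 2.970690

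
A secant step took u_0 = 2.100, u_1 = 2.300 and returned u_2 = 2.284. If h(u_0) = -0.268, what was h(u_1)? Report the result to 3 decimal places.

0.023

The secant line through (2.100, -0.268) and (2.300, h(u_1)) crosses zero at u_2 = 2.284.
So (2.100, -0.268), (2.300, h(u_1)), (2.284, 0) are collinear:
h(u_1) = -0.268 · (2.300 − 2.284) / (2.100 − 2.284) = -0.268 · (0.01600)/(-0.18400) = 0.02330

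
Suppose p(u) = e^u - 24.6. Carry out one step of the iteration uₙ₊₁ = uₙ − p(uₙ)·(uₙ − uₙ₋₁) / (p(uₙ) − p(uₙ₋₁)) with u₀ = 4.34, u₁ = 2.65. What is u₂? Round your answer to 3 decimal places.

2.932

p(4.34) = 52.10754, p(2.65) = -10.44596
u₂ = 2.65000 − (-10.44596)·(2.65000 − 4.34000) / (-10.44596 − 52.10754) = 2.65000 − (17.65367)/(-62.55350) = 2.93222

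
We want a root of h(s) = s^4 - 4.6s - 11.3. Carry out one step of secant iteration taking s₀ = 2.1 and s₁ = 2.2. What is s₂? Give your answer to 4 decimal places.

2.1430

h(2.1) = -1.511900, h(2.2) = 2.005600
s₂ = 2.200000 − 2.005600·(2.200000 − 2.100000) / (2.005600 − (-1.511900)) = 2.200000 − (0.200560)/(3.517500) = 2.142982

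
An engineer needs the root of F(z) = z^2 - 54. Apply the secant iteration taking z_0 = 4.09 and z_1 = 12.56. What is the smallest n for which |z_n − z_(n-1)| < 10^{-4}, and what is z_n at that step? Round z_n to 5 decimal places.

n = 7, z_n = 7.34847

F(4.09) = -37.2719000, F(12.56) = 103.7536000
z_2 = 12.5600000 − 103.7536000·(8.4700000)/(141.0255000) = 6.3285526;  |Δ| = 6.2314474
F(6.3285526) = -13.9494226
z_3 = 6.3285526 − (-13.9494226)·(-6.2314474)/(-117.7030226) = 7.0670645;  |Δ| = 0.7385120
F(7.0670645) = -4.0565987
z_4 = 7.0670645 − (-4.0565987)·(0.7385120)/(9.8928239) = 7.3698948;  |Δ| = 0.3028303
F(7.3698948) = 0.3153500
z_5 = 7.3698948 − 0.3153500·(0.3028303)/(4.3719487) = 7.3480516;  |Δ| = 0.0218432
F(7.3480516) = -0.0061377
z_6 = 7.3480516 − (-0.0061377)·(-0.0218432)/(-0.3214877) = 7.3484686;  |Δ| = 0.0004170
F(7.3484686) = -0.0000089
z_7 = 7.3484686 − (-0.0000089)·(0.0004170)/(0.0061287) = 7.3484692;  |Δ| = 0.0000006
|z_7 − z_6| = 0.0000006 < 10^{-4}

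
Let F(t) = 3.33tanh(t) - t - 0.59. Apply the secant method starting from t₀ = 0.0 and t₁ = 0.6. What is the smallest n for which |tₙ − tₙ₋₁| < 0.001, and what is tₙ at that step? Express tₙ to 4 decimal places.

n = 5, tₙ = 0.2615

F(0.0) = -0.590000, F(0.6) = 0.598375
t₂ = 0.600000 − 0.598375·(0.600000)/(1.188375) = 0.297886;  |Δ| = 0.302114
F(0.297886) = 0.075738
t₃ = 0.297886 − 0.075738·(-0.302114)/(-0.522637) = 0.254105;  |Δ| = 0.043781
F(0.254105) = -0.015690
t₄ = 0.254105 − (-0.015690)·(-0.043781)/(-0.091428) = 0.261618;  |Δ| = 0.007513
F(0.261618) = 0.000223
t₅ = 0.261618 − 0.000223·(0.007513)/(0.015913) = 0.261512;  |Δ| = 0.000105
|t₅ − t₄| = 0.000105 < 0.001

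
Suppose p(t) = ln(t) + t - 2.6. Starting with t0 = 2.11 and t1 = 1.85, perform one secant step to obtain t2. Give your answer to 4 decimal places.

1.9395

p(2.11) = 0.256688, p(1.85) = -0.134814
t2 = 1.850000 − (-0.134814)·(1.850000 − 2.110000) / (-0.134814 − 0.256688) = 1.850000 − (0.035052)/(-0.391502) = 1.939531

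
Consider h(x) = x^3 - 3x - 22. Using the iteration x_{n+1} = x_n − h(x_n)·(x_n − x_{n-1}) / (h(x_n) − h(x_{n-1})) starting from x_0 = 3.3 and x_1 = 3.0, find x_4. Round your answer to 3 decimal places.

3.157

h(3.3) = 4.03700, h(3.0) = -4.00000
x_2 = 3.00000 − (-4.00000)·(3.00000 − 3.30000) / (-4.00000 − 4.03700) = 3.00000 − (1.20000)/(-8.03700) = 3.14931
h(3.14931) = -0.21260
x_3 = 3.14931 − (-0.21260)·(3.14931 − 3.00000) / (-0.21260 − (-4.00000)) = 3.14931 − (-0.03174)/(3.78740) = 3.15769
h(3.15769) = 0.01230
x_4 = 3.15769 − 0.01230·(3.15769 − 3.14931) / (0.01230 − (-0.21260)) = 3.15769 − (0.00010)/(0.22491) = 3.15723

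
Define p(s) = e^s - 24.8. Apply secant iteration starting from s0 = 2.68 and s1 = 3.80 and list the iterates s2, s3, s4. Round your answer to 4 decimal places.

p(2.68) = -10.214907, p(3.80) = 19.901184
s2 = 3.800000 − 19.901184·(3.800000 − 2.680000) / (19.901184 − (-10.214907)) = 3.800000 − (22.289327)/(30.116091) = 3.059886
p(3.059886) = -3.474864
s3 = 3.059886 − (-3.474864)·(3.059886 − 3.800000) / (-3.474864 − 19.901184) = 3.059886 − (2.571794)/(-23.376049) = 3.169905
p(3.169905) = -0.994782
s4 = 3.169905 − (-0.994782)·(3.169905 − 3.059886) / (-0.994782 − (-3.474864)) = 3.169905 − (-0.109444)/(2.480082) = 3.214034

3.0599, 3.1699, 3.2140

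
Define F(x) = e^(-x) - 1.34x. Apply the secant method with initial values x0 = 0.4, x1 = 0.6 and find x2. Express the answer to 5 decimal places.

F(0.4) = 0.1343200, F(0.6) = -0.2551884
x2 = 0.6000000 − (-0.2551884)·(0.6000000 − 0.4000000) / (-0.2551884 − 0.1343200) = 0.6000000 − (-0.0510377)/(-0.3895084) = 0.4689690

0.46897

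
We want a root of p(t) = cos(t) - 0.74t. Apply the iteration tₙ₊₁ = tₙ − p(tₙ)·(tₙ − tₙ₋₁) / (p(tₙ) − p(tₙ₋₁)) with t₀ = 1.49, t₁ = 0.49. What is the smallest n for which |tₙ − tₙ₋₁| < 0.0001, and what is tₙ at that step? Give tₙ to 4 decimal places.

p(1.49) = -1.021892, p(0.49) = 0.519733
t₂ = 0.490000 − 0.519733·(-1.000000)/(1.541624) = 0.827133;  |Δ| = 0.337133
p(0.827133) = 0.064910
t₃ = 0.827133 − 0.064910·(0.337133)/(-0.454823) = 0.875247;  |Δ| = 0.048114
p(0.875247) = -0.006876
t₄ = 0.875247 − (-0.006876)·(0.048114)/(-0.071785) = 0.870639;  |Δ| = 0.004608
p(0.870639) = 0.000066
t₅ = 0.870639 − 0.000066·(-0.004608)/(0.006941) = 0.870682;  |Δ| = 0.000044
|t₅ − t₄| = 0.000044 < 0.0001

n = 5, tₙ = 0.8707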